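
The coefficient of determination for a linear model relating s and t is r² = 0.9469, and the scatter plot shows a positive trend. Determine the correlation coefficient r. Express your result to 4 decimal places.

|r| = √0.9469 = 0.9731
The association is positive, so r = 0.9731.

0.9731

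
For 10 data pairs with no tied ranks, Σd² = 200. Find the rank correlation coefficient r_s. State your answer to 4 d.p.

-0.2121

ρ = 1 − 6Σd² / [n(n²−1)] = 1 − 6×200 / (10×99)
  = 1 − 1200/990 = 1 − 1.21212 ≈ -0.2121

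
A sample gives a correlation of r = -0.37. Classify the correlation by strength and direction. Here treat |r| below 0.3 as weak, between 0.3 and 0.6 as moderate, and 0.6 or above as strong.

r = -0.37 < 0 so the relationship is negative.
|r| = 0.37, which falls in the moderate range.

moderate negative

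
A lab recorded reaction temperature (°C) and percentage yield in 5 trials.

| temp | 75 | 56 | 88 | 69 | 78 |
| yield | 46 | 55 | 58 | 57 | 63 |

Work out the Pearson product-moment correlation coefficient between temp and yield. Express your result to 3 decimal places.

n = 5, Σx = 366, Σy = 279, Σx² = 27350, Σy² = 15723, Σxy = 20481
nΣxy − ΣxΣy = 102405 − 102114 = 291
nΣx² − (Σx)² = 136750 − 133956 = 2794; nΣy² − (Σy)² = 78615 − 77841 = 774
r = 291 / √(2794 × 774) = 291 / 1470.5632 ≈ 0.198

0.198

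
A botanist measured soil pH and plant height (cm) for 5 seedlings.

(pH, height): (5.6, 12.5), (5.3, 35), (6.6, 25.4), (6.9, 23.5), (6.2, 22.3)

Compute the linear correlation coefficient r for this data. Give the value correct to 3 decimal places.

-0.135

n = 5, Σx = 30.6, Σy = 118.7, Σx² = 189.06, Σy² = 3075.95, Σxy = 723.55
nΣxy − ΣxΣy = 3617.75 − 3632.22 = -14.47
nΣx² − (Σx)² = 945.3 − 936.36 = 8.94; nΣy² − (Σy)² = 15379.75 − 14089.69 = 1290.06
r = -14.47 / √(8.94 × 1290.06) = -14.47 / 107.3924 ≈ -0.135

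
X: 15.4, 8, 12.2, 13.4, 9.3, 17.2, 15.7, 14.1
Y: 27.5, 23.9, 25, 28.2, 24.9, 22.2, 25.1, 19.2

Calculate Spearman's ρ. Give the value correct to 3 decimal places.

Rank X: 6, 1, 3, 4, 2, 8, 7, 5
Rank Y: 7, 3, 5, 8, 4, 2, 6, 1
d = rank(X) − rank(Y): -1, -2, -2, -4, -2, 6, 1, 4; Σd² = 82
ρ = 1 − 6Σd² / [n(n²−1)] = 1 − 6×82 / (8×63) = 1 − 492/504 ≈ 0.024

0.024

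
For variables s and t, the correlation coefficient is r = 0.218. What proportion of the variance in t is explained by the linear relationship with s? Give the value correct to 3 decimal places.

0.048

r² = (0.218)² = 0.048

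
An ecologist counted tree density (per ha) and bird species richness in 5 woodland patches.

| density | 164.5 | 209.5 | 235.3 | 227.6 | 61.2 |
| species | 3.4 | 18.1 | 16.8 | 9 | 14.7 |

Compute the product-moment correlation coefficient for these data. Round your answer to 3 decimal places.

0.066

n = 5, Σx = 898.1, Σy = 62, Σx² = 181863.79, Σy² = 918.5, Σxy = 11252.33
nΣxy − ΣxΣy = 56261.65 − 55682.2 = 579.45
nΣx² − (Σx)² = 909318.95 − 806583.61 = 102735.34; nΣy² − (Σy)² = 4592.5 − 3844 = 748.5
r = 579.45 / √(102735.34 × 748.5) = 579.45 / 8769.1164 ≈ 0.066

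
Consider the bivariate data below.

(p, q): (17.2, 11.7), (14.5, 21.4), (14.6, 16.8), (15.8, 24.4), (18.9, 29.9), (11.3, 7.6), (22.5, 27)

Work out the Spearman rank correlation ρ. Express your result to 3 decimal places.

0.714

Rank p: 5, 2, 3, 4, 6, 1, 7
Rank q: 2, 4, 3, 5, 7, 1, 6
d = rank(p) − rank(q): 3, -2, 0, -1, -1, 0, 1; Σd² = 16
ρ = 1 − 6Σd² / [n(n²−1)] = 1 − 6×16 / (7×48) = 1 − 96/336 ≈ 0.714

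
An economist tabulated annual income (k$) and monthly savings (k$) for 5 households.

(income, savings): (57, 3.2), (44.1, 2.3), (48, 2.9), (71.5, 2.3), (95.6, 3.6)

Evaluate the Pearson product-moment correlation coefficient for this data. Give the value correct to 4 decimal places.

n = 5, Σx = 316.2, Σy = 14.3, Σx² = 21749.42, Σy² = 42.19, Σxy = 931.64
nΣxy − ΣxΣy = 4658.2 − 4521.66 = 136.54
nΣx² − (Σx)² = 108747.1 − 99982.44 = 8764.66; nΣy² − (Σy)² = 210.95 − 204.49 = 6.46
r = 136.54 / √(8764.66 × 6.46) = 136.54 / 237.9490 ≈ 0.5738

0.5738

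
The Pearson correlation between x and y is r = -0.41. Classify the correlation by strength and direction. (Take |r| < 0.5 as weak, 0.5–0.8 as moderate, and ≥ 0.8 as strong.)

r = -0.41 < 0 so the relationship is negative.
|r| = 0.41, which falls in the weak range.

weak negative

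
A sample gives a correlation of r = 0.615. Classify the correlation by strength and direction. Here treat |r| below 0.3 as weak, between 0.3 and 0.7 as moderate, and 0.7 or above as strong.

r = 0.615 > 0 so the relationship is positive.
|r| = 0.615, which falls in the moderate range.

moderate positive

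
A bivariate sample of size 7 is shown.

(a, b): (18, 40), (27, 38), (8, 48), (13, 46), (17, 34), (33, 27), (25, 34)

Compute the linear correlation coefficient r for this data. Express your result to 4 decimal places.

-0.8726

n = 7, Σa = 141, Σb = 267, Σa² = 3289, Σb² = 10505, Σab = 5047
nΣab − ΣaΣb = 35329 − 37647 = -2318
nΣa² − (Σa)² = 23023 − 19881 = 3142; nΣb² − (Σb)² = 73535 − 71289 = 2246
r = -2318 / √(3142 × 2246) = -2318 / 2656.4887 ≈ -0.8726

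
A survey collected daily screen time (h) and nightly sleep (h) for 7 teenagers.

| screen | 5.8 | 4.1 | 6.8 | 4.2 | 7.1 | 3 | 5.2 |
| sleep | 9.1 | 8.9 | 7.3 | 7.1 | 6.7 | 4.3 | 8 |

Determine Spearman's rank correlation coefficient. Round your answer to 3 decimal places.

0.107

Rank screen: 5, 2, 6, 3, 7, 1, 4
Rank sleep: 7, 6, 4, 3, 2, 1, 5
d = rank(screen) − rank(sleep): -2, -4, 2, 0, 5, 0, -1; Σd² = 50
ρ = 1 − 6Σd² / [n(n²−1)] = 1 − 6×50 / (7×48) = 1 − 300/336 ≈ 0.107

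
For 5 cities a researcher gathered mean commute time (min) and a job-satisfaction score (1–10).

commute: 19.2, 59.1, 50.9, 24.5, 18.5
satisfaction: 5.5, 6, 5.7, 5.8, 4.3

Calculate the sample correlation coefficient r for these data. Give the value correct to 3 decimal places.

n = 5, Σx = 172.2, Σy = 27.3, Σx² = 7394.76, Σy² = 150.87, Σxy = 971.98
nΣxy − ΣxΣy = 4859.9 − 4701.06 = 158.84
nΣx² − (Σx)² = 36973.8 − 29652.84 = 7320.96; nΣy² − (Σy)² = 754.35 − 745.29 = 9.06
r = 158.84 / √(7320.96 × 9.06) = 158.84 / 257.5420 ≈ 0.617

0.617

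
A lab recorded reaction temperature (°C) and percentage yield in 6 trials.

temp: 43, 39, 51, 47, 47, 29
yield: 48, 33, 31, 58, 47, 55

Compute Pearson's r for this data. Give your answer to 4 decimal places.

-0.3280

n = 6, Σx = 256, Σy = 272, Σx² = 11230, Σy² = 12952, Σxy = 11462
nΣxy − ΣxΣy = 68772 − 69632 = -860
nΣx² − (Σx)² = 67380 − 65536 = 1844; nΣy² − (Σy)² = 77712 − 73984 = 3728
r = -860 / √(1844 × 3728) = -860 / 2621.9138 ≈ -0.3280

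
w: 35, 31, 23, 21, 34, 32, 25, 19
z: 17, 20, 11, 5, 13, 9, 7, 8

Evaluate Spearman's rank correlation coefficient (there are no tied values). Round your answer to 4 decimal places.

Rank w: 8, 5, 3, 2, 7, 6, 4, 1
Rank z: 7, 8, 5, 1, 6, 4, 2, 3
d = rank(w) − rank(z): 1, -3, -2, 1, 1, 2, 2, -2; Σd² = 28
ρ = 1 − 6Σd² / [n(n²−1)] = 1 − 6×28 / (8×63) = 1 − 168/504 ≈ 0.6667

0.6667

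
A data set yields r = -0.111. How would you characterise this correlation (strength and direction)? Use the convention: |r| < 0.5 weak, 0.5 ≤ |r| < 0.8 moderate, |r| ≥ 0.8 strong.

r = -0.111 < 0 so the relationship is negative.
|r| = 0.111, which falls in the weak range.

weak negative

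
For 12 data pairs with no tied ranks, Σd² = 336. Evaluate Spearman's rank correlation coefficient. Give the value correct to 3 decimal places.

ρ = 1 − 6Σd² / [n(n²−1)] = 1 − 6×336 / (12×143)
  = 1 − 2016/1716 = 1 − 1.1748 ≈ -0.175

-0.175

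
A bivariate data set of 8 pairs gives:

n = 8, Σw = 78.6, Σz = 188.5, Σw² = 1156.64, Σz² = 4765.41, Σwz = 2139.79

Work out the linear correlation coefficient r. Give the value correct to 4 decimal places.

0.8156

r = (nΣwz − ΣwΣz) / √[(nΣw² − (Σw)²)(nΣz² − (Σz)²)]
Numerator: 8×2139.79 − 78.6×188.5 = 2302.22
Denominator: √[(9253.12 − 6177.96)(38123.28 − 35532.25)] = √[3075.16 × 2591.03] = 2822.7348
r = 2302.22 / 2822.7348 ≈ 0.8156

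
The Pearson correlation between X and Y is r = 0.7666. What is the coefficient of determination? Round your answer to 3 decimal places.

r² = (0.7666)² = 0.588

0.588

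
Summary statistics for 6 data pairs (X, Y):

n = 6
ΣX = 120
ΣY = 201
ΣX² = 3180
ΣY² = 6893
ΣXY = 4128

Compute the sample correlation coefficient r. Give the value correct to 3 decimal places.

r = (nΣXY − ΣXΣY) / √[(nΣX² − (ΣX)²)(nΣY² − (ΣY)²)]
Numerator: 6×4128 − 120×201 = 648
Denominator: √[(19080 − 14400)(41358 − 40401)] = √[4680 × 957] = 2116.3081
r = 648 / 2116.3081 ≈ 0.306

0.306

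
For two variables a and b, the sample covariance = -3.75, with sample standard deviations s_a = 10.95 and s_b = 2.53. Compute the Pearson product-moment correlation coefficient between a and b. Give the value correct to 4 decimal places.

r = Cov(a,b) / (s_a · s_b) = -3.75 / (10.95 × 2.53)
  = -3.75 / 27.7035 ≈ -0.1354

-0.1354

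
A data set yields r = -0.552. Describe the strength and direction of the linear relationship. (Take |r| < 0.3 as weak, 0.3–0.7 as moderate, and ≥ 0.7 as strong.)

moderate negative

r = -0.552 < 0 so the relationship is negative.
|r| = 0.552, which falls in the moderate range.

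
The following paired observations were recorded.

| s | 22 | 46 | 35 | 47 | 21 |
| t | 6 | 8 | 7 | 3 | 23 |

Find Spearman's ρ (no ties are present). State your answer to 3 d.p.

-0.600

Rank s: 2, 4, 3, 5, 1
Rank t: 2, 4, 3, 1, 5
d = rank(s) − rank(t): 0, 0, 0, 4, -4; Σd² = 32
ρ = 1 − 6Σd² / [n(n²−1)] = 1 − 6×32 / (5×24) = 1 − 192/120 ≈ -0.600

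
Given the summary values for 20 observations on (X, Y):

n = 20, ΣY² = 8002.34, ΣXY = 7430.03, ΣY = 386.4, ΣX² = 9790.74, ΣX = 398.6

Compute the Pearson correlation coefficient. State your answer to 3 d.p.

r = (nΣXY − ΣXΣY) / √[(nΣX² − (ΣX)²)(nΣY² − (ΣY)²)]
Numerator: 20×7430.03 − 398.6×386.4 = -5418.44
Denominator: √[(195814.8 − 158881.96)(160046.8 − 149304.96)] = √[36932.84 × 10741.84] = 19917.9983
r = -5418.44 / 19917.9983 ≈ -0.272

-0.272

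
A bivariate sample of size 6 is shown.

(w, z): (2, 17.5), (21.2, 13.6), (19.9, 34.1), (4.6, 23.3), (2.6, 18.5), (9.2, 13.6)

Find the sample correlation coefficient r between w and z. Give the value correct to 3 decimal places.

n = 6, Σw = 59.5, Σz = 120.6, Σw² = 962.01, Σz² = 2724.12, Σwz = 1282.31
nΣwz − ΣwΣz = 7693.86 − 7175.7 = 518.16
nΣw² − (Σw)² = 5772.06 − 3540.25 = 2231.81; nΣz² − (Σz)² = 16344.72 − 14544.36 = 1800.36
r = 518.16 / √(2231.81 × 1800.36) = 518.16 / 2004.5103 ≈ 0.258

0.258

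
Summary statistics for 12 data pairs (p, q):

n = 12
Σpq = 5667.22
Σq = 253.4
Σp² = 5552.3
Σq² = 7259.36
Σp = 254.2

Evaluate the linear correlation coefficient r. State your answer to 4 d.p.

r = (nΣpq − ΣpΣq) / √[(nΣp² − (Σp)²)(nΣq² − (Σq)²)]
Numerator: 12×5667.22 − 254.2×253.4 = 3592.36
Denominator: √[(66627.6 − 64617.64)(87112.32 − 64211.56)] = √[2009.96 × 22900.76] = 6784.5126
r = 3592.36 / 6784.5126 ≈ 0.5295

0.5295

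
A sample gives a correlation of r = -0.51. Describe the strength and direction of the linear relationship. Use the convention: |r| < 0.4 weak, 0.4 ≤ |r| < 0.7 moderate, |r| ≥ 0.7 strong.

moderate negative

r = -0.51 < 0 so the relationship is negative.
|r| = 0.51, which falls in the moderate range.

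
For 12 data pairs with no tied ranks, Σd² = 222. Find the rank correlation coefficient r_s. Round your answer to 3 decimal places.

ρ = 1 − 6Σd² / [n(n²−1)] = 1 − 6×222 / (12×143)
  = 1 − 1332/1716 = 1 − 0.7762 ≈ 0.224

0.224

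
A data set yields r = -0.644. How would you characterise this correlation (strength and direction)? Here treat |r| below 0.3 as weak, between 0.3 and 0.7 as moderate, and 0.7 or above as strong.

r = -0.644 < 0 so the relationship is negative.
|r| = 0.644, which falls in the moderate range.

moderate negative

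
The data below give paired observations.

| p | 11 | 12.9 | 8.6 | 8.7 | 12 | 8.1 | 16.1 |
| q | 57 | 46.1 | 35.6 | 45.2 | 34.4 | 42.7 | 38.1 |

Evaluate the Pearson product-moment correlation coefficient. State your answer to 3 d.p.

-0.104

n = 7, Σp = 77.4, Σq = 299.1, Σp² = 905.88, Σq² = 13142.87, Σpq = 3293.17
nΣpq − ΣpΣq = 23052.19 − 23150.34 = -98.15
nΣp² − (Σp)² = 6341.16 − 5990.76 = 350.4; nΣq² − (Σq)² = 92000.09 − 89460.81 = 2539.28
r = -98.15 / √(350.4 × 2539.28) = -98.15 / 943.2729 ≈ -0.104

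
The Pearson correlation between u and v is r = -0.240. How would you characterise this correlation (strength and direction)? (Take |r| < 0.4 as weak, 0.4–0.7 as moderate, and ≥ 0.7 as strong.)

r = -0.240 < 0 so the relationship is negative.
|r| = 0.240, which falls in the weak range.

weak negative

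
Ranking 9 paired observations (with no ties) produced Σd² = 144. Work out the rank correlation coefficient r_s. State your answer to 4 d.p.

ρ = 1 − 6Σd² / [n(n²−1)] = 1 − 6×144 / (9×80)
  = 1 − 864/720 = 1 − 1.20000 ≈ -0.2000

-0.2000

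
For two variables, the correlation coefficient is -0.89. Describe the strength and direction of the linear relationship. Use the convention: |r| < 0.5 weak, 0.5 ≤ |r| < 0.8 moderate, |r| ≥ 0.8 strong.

strong negative

r = -0.89 < 0 so the relationship is negative.
|r| = 0.89, which falls in the strong range.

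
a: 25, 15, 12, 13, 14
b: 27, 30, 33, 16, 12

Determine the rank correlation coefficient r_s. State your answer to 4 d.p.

-0.2000

Rank a: 5, 4, 1, 2, 3
Rank b: 3, 4, 5, 2, 1
d = rank(a) − rank(b): 2, 0, -4, 0, 2; Σd² = 24
ρ = 1 − 6Σd² / [n(n²−1)] = 1 − 6×24 / (5×24) = 1 − 144/120 ≈ -0.2000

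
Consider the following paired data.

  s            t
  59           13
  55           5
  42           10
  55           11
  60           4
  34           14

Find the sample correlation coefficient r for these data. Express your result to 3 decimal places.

-0.530

n = 6, Σs = 305, Σt = 57, Σs² = 16051, Σt² = 627, Σst = 2783
nΣst − ΣsΣt = 16698 − 17385 = -687
nΣs² − (Σs)² = 96306 − 93025 = 3281; nΣt² − (Σt)² = 3762 − 3249 = 513
r = -687 / √(3281 × 513) = -687 / 1297.3639 ≈ -0.530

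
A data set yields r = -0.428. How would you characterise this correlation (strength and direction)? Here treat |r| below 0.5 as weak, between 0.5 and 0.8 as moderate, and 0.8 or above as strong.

weak negative

r = -0.428 < 0 so the relationship is negative.
|r| = 0.428, which falls in the weak range.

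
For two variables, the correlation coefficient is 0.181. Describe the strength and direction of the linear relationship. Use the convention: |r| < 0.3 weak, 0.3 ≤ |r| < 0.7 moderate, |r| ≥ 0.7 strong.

r = 0.181 > 0 so the relationship is positive.
|r| = 0.181, which falls in the weak range.

weak positive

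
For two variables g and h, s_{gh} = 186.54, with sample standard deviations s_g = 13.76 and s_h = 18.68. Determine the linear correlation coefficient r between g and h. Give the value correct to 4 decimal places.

0.7257

r = Cov(g,h) / (s_g · s_h) = 186.54 / (13.76 × 18.68)
  = 186.54 / 257.0368 ≈ 0.7257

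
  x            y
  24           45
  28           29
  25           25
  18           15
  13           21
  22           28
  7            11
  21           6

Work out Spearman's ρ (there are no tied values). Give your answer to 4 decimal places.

0.7143

Rank x: 6, 8, 7, 3, 2, 5, 1, 4
Rank y: 8, 7, 5, 3, 4, 6, 2, 1
d = rank(x) − rank(y): -2, 1, 2, 0, -2, -1, -1, 3; Σd² = 24
ρ = 1 − 6Σd² / [n(n²−1)] = 1 − 6×24 / (8×63) = 1 − 144/504 ≈ 0.7143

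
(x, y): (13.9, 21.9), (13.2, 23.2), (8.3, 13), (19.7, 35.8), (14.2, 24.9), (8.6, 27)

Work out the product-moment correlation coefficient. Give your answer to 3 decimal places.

0.748

n = 6, Σx = 77.9, Σy = 145.8, Σx² = 1100.03, Σy² = 3817.5, Σxy = 2009.59
nΣxy − ΣxΣy = 12057.54 − 11357.82 = 699.72
nΣx² − (Σx)² = 6600.18 − 6068.41 = 531.77; nΣy² − (Σy)² = 22905 − 21257.64 = 1647.36
r = 699.72 / √(531.77 × 1647.36) = 699.72 / 935.9576 ≈ 0.748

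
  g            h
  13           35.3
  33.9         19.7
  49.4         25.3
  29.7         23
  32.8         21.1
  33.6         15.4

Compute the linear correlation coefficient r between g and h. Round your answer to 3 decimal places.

n = 6, Σg = 192.4, Σh = 139.8, Σg² = 6845.46, Σh² = 3485.64, Σgh = 4269.17
nΣgh − ΣgΣh = 25615.02 − 26897.52 = -1282.5
nΣg² − (Σg)² = 41072.76 − 37017.76 = 4055; nΣh² − (Σh)² = 20913.84 − 19544.04 = 1369.8
r = -1282.5 / √(4055 × 1369.8) = -1282.5 / 2356.8070 ≈ -0.544

-0.544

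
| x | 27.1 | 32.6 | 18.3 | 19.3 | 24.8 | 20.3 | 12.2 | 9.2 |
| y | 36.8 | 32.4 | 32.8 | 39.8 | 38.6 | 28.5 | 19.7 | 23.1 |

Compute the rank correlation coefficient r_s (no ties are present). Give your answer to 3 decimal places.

0.476

Rank x: 7, 8, 3, 4, 6, 5, 2, 1
Rank y: 6, 4, 5, 8, 7, 3, 1, 2
d = rank(x) − rank(y): 1, 4, -2, -4, -1, 2, 1, -1; Σd² = 44
ρ = 1 − 6Σd² / [n(n²−1)] = 1 − 6×44 / (8×63) = 1 − 264/504 ≈ 0.476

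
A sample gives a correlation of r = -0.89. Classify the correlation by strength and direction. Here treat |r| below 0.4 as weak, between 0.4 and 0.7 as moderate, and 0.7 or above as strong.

r = -0.89 < 0 so the relationship is negative.
|r| = 0.89, which falls in the strong range.

strong negative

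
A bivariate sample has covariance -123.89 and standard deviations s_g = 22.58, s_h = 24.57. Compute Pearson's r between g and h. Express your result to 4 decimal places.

r = Cov(g,h) / (s_g · s_h) = -123.89 / (22.58 × 24.57)
  = -123.89 / 554.7906 ≈ -0.2233

-0.2233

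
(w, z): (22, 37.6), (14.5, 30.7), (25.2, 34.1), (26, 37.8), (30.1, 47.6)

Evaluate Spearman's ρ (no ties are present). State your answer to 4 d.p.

0.9000

Rank w: 2, 1, 3, 4, 5
Rank z: 3, 1, 2, 4, 5
d = rank(w) − rank(z): -1, 0, 1, 0, 0; Σd² = 2
ρ = 1 − 6Σd² / [n(n²−1)] = 1 − 6×2 / (5×24) = 1 − 12/120 ≈ 0.9000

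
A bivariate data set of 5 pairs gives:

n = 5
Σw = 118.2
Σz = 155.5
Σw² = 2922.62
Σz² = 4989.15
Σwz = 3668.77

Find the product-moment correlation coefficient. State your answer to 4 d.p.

r = (nΣwz − ΣwΣz) / √[(nΣw² − (Σw)²)(nΣz² − (Σz)²)]
Numerator: 5×3668.77 − 118.2×155.5 = -36.25
Denominator: √[(14613.1 − 13971.24)(24945.75 − 24180.25)] = √[641.86 × 765.5] = 700.9592
r = -36.25 / 700.9592 ≈ -0.0517

-0.0517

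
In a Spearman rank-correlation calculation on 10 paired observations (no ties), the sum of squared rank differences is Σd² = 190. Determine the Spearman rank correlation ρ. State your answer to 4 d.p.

-0.1515

ρ = 1 − 6Σd² / [n(n²−1)] = 1 − 6×190 / (10×99)
  = 1 − 1140/990 = 1 − 1.15152 ≈ -0.1515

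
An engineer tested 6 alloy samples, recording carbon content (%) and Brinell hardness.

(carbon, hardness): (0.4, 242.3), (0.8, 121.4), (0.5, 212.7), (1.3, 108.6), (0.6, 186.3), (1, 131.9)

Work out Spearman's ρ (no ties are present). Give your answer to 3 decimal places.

Rank carbon: 1, 4, 2, 6, 3, 5
Rank hardness: 6, 2, 5, 1, 4, 3
d = rank(carbon) − rank(hardness): -5, 2, -3, 5, -1, 2; Σd² = 68
ρ = 1 − 6Σd² / [n(n²−1)] = 1 − 6×68 / (6×35) = 1 − 408/210 ≈ -0.943

-0.943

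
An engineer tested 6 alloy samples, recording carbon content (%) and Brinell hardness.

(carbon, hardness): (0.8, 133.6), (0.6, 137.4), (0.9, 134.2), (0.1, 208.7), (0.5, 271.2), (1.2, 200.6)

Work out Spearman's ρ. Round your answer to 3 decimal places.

Rank carbon: 4, 3, 5, 1, 2, 6
Rank hardness: 1, 3, 2, 5, 6, 4
d = rank(carbon) − rank(hardness): 3, 0, 3, -4, -4, 2; Σd² = 54
ρ = 1 − 6Σd² / [n(n²−1)] = 1 − 6×54 / (6×35) = 1 − 324/210 ≈ -0.543

-0.543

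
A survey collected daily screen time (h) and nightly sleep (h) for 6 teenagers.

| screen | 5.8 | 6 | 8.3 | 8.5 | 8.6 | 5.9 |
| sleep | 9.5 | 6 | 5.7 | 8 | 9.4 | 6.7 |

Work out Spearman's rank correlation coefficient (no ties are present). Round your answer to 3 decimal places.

-0.086

Rank screen: 1, 3, 4, 5, 6, 2
Rank sleep: 6, 2, 1, 4, 5, 3
d = rank(screen) − rank(sleep): -5, 1, 3, 1, 1, -1; Σd² = 38
ρ = 1 − 6Σd² / [n(n²−1)] = 1 − 6×38 / (6×35) = 1 − 228/210 ≈ -0.086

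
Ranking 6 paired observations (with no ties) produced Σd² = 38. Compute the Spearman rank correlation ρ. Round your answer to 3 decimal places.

ρ = 1 − 6Σd² / [n(n²−1)] = 1 − 6×38 / (6×35)
  = 1 − 228/210 = 1 − 1.0857 ≈ -0.086

-0.086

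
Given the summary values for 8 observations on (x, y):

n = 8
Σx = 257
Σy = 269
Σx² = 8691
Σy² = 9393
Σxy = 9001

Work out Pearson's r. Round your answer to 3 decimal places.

0.924

r = (nΣxy − ΣxΣy) / √[(nΣx² − (Σx)²)(nΣy² − (Σy)²)]
Numerator: 8×9001 − 257×269 = 2875
Denominator: √[(69528 − 66049)(75144 − 72361)] = √[3479 × 2783] = 3111.6004
r = 2875 / 3111.6004 ≈ 0.924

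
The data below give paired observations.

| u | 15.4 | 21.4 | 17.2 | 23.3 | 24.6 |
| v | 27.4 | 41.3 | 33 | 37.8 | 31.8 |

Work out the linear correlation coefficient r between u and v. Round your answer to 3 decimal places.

0.531

n = 5, Σu = 101.9, Σv = 171.3, Σu² = 2139.01, Σv² = 5985.53, Σuv = 3536.4
nΣuv − ΣuΣv = 17682 − 17455.47 = 226.53
nΣu² − (Σu)² = 10695.05 − 10383.61 = 311.44; nΣv² − (Σv)² = 29927.65 − 29343.69 = 583.96
r = 226.53 / √(311.44 × 583.96) = 226.53 / 426.4604 ≈ 0.531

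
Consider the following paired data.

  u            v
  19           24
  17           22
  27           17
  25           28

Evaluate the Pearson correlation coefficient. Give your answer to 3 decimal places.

n = 4, Σu = 88, Σv = 91, Σu² = 2004, Σv² = 2133, Σuv = 1989
nΣuv − ΣuΣv = 7956 − 8008 = -52
nΣu² − (Σu)² = 8016 − 7744 = 272; nΣv² − (Σv)² = 8532 − 8281 = 251
r = -52 / √(272 × 251) = -52 / 261.2891 ≈ -0.199

-0.199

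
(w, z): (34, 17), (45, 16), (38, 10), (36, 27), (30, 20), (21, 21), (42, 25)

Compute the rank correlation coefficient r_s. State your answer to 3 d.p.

-0.250

Rank w: 3, 7, 5, 4, 2, 1, 6
Rank z: 3, 2, 1, 7, 4, 5, 6
d = rank(w) − rank(z): 0, 5, 4, -3, -2, -4, 0; Σd² = 70
ρ = 1 − 6Σd² / [n(n²−1)] = 1 − 6×70 / (7×48) = 1 − 420/336 ≈ -0.250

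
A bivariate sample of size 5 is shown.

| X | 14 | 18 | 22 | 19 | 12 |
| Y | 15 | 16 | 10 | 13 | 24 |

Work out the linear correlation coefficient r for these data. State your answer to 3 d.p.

-0.873

n = 5, ΣX = 85, ΣY = 78, ΣX² = 1509, ΣY² = 1326, ΣXY = 1253
nΣXY − ΣXΣY = 6265 − 6630 = -365
nΣX² − (ΣX)² = 7545 − 7225 = 320; nΣY² − (ΣY)² = 6630 − 6084 = 546
r = -365 / √(320 × 546) = -365 / 417.9952 ≈ -0.873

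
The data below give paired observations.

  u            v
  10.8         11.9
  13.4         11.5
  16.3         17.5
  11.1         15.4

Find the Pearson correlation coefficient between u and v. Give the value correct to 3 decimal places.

0.570

n = 4, Σu = 51.6, Σv = 56.3, Σu² = 685.1, Σv² = 817.27, Σuv = 738.81
nΣuv − ΣuΣv = 2955.24 − 2905.08 = 50.16
nΣu² − (Σu)² = 2740.4 − 2662.56 = 77.84; nΣv² − (Σv)² = 3269.08 − 3169.69 = 99.39
r = 50.16 / √(77.84 × 99.39) = 50.16 / 87.9575 ≈ 0.570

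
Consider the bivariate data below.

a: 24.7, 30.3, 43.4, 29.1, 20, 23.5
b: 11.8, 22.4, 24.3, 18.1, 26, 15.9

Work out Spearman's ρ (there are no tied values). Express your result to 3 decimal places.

0.086

Rank a: 3, 5, 6, 4, 1, 2
Rank b: 1, 4, 5, 3, 6, 2
d = rank(a) − rank(b): 2, 1, 1, 1, -5, 0; Σd² = 32
ρ = 1 − 6Σd² / [n(n²−1)] = 1 − 6×32 / (6×35) = 1 − 192/210 ≈ 0.086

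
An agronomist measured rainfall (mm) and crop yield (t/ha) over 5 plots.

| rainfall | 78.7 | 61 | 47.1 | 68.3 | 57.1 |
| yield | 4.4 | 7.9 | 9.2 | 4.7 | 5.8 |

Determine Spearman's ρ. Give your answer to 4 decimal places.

-0.9000

Rank rainfall: 5, 3, 1, 4, 2
Rank yield: 1, 4, 5, 2, 3
d = rank(rainfall) − rank(yield): 4, -1, -4, 2, -1; Σd² = 38
ρ = 1 − 6Σd² / [n(n²−1)] = 1 − 6×38 / (5×24) = 1 − 228/120 ≈ -0.9000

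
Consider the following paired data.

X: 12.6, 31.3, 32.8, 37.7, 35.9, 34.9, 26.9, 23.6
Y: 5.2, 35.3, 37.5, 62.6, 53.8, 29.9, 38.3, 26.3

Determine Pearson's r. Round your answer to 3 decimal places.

0.870

n = 8, ΣX = 235.7, ΣY = 288.9, ΣX² = 7422.97, ΣY² = 12545.17, ΣXY = 9386.31
nΣXY − ΣXΣY = 75090.48 − 68093.73 = 6996.75
nΣX² − (ΣX)² = 59383.76 − 55554.49 = 3829.27; nΣY² − (ΣY)² = 100361.36 − 83463.21 = 16898.15
r = 6996.75 / √(3829.27 × 16898.15) = 6996.75 / 8044.1021 ≈ 0.870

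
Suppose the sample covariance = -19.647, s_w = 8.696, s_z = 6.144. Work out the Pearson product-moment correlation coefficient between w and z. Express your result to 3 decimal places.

r = Cov(w,z) / (s_w · s_z) = -19.647 / (8.696 × 6.144)
  = -19.647 / 53.4282 ≈ -0.368

-0.368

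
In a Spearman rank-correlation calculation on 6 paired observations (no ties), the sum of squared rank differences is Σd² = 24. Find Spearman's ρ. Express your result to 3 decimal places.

0.314

ρ = 1 − 6Σd² / [n(n²−1)] = 1 − 6×24 / (6×35)
  = 1 − 144/210 = 1 − 0.6857 ≈ 0.314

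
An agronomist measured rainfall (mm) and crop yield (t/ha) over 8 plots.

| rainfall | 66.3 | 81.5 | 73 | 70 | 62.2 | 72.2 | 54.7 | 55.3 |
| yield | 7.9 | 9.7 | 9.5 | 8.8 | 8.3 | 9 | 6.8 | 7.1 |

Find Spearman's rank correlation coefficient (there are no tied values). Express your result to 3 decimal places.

0.976

Rank rainfall: 4, 8, 7, 5, 3, 6, 1, 2
Rank yield: 3, 8, 7, 5, 4, 6, 1, 2
d = rank(rainfall) − rank(yield): 1, 0, 0, 0, -1, 0, 0, 0; Σd² = 2
ρ = 1 − 6Σd² / [n(n²−1)] = 1 − 6×2 / (8×63) = 1 − 12/504 ≈ 0.976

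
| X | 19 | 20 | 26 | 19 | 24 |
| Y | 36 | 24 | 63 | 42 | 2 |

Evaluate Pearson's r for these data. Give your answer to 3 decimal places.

n = 5, ΣX = 108, ΣY = 167, ΣX² = 2374, ΣY² = 7609, ΣXY = 3648
nΣXY − ΣXΣY = 18240 − 18036 = 204
nΣX² − (ΣX)² = 11870 − 11664 = 206; nΣY² − (ΣY)² = 38045 − 27889 = 10156
r = 204 / √(206 × 10156) = 204 / 1446.4218 ≈ 0.141

0.141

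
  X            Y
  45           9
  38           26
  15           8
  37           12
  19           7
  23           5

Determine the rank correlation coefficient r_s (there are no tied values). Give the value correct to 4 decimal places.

0.6000

Rank X: 6, 5, 1, 4, 2, 3
Rank Y: 4, 6, 3, 5, 2, 1
d = rank(X) − rank(Y): 2, -1, -2, -1, 0, 2; Σd² = 14
ρ = 1 − 6Σd² / [n(n²−1)] = 1 − 6×14 / (6×35) = 1 − 84/210 ≈ 0.6000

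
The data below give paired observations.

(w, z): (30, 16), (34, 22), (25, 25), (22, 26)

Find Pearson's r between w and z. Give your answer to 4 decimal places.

-0.6237

n = 4, Σw = 111, Σz = 89, Σw² = 3165, Σz² = 2041, Σwz = 2425
nΣwz − ΣwΣz = 9700 − 9879 = -179
nΣw² − (Σw)² = 12660 − 12321 = 339; nΣz² − (Σz)² = 8164 − 7921 = 243
r = -179 / √(339 × 243) = -179 / 287.0139 ≈ -0.6237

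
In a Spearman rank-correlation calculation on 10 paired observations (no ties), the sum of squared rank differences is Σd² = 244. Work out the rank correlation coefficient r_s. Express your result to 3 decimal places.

-0.479

ρ = 1 − 6Σd² / [n(n²−1)] = 1 − 6×244 / (10×99)
  = 1 − 1464/990 = 1 − 1.4788 ≈ -0.479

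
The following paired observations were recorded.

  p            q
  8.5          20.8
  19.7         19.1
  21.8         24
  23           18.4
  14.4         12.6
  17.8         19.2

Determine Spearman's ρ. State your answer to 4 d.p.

Rank p: 1, 4, 5, 6, 2, 3
Rank q: 5, 3, 6, 2, 1, 4
d = rank(p) − rank(q): -4, 1, -1, 4, 1, -1; Σd² = 36
ρ = 1 − 6Σd² / [n(n²−1)] = 1 − 6×36 / (6×35) = 1 − 216/210 ≈ -0.0286

-0.0286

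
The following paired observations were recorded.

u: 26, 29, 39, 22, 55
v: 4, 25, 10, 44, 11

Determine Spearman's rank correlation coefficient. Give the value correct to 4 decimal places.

-0.3000

Rank u: 2, 3, 4, 1, 5
Rank v: 1, 4, 2, 5, 3
d = rank(u) − rank(v): 1, -1, 2, -4, 2; Σd² = 26
ρ = 1 − 6Σd² / [n(n²−1)] = 1 − 6×26 / (5×24) = 1 − 156/120 ≈ -0.3000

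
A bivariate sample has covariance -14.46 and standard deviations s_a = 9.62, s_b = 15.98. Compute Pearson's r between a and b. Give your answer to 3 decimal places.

r = Cov(a,b) / (s_a · s_b) = -14.46 / (9.62 × 15.98)
  = -14.46 / 153.7276 ≈ -0.094

-0.094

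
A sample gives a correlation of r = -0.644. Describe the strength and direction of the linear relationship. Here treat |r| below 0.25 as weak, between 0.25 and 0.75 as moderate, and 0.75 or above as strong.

r = -0.644 < 0 so the relationship is negative.
|r| = 0.644, which falls in the moderate range.

moderate negative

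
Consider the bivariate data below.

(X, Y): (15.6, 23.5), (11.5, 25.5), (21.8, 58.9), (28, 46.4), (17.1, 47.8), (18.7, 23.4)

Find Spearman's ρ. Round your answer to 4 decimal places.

Rank X: 2, 1, 5, 6, 3, 4
Rank Y: 2, 3, 6, 4, 5, 1
d = rank(X) − rank(Y): 0, -2, -1, 2, -2, 3; Σd² = 22
ρ = 1 − 6Σd² / [n(n²−1)] = 1 − 6×22 / (6×35) = 1 − 132/210 ≈ 0.3714

0.3714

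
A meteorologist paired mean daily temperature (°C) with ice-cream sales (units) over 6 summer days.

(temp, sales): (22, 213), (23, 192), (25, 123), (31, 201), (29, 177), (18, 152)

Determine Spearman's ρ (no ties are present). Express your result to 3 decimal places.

0.086

Rank temp: 2, 3, 4, 6, 5, 1
Rank sales: 6, 4, 1, 5, 3, 2
d = rank(temp) − rank(sales): -4, -1, 3, 1, 2, -1; Σd² = 32
ρ = 1 − 6Σd² / [n(n²−1)] = 1 − 6×32 / (6×35) = 1 − 192/210 ≈ 0.086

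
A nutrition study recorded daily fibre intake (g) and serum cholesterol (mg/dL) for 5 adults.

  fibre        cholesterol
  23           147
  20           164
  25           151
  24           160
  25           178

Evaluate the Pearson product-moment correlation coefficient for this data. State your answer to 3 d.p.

n = 5, Σx = 117, Σy = 800, Σx² = 2755, Σy² = 128590, Σxy = 18726
nΣxy − ΣxΣy = 93630 − 93600 = 30
nΣx² − (Σx)² = 13775 − 13689 = 86; nΣy² − (Σy)² = 642950 − 640000 = 2950
r = 30 / √(86 × 2950) = 30 / 503.6864 ≈ 0.060

0.060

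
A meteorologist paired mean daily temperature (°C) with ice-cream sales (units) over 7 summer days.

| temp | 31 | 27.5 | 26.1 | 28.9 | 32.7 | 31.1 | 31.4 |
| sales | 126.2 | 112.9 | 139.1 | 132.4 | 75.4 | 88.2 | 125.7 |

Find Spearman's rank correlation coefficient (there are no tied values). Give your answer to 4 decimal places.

Rank temp: 4, 2, 1, 3, 7, 5, 6
Rank sales: 5, 3, 7, 6, 1, 2, 4
d = rank(temp) − rank(sales): -1, -1, -6, -3, 6, 3, 2; Σd² = 96
ρ = 1 − 6Σd² / [n(n²−1)] = 1 − 6×96 / (7×48) = 1 − 576/336 ≈ -0.7143

-0.7143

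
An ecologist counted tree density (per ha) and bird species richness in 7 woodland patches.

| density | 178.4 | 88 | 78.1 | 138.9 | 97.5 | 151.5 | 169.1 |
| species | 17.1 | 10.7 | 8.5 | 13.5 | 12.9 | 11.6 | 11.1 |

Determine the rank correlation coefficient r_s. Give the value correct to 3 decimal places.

0.679

Rank density: 7, 2, 1, 4, 3, 5, 6
Rank species: 7, 2, 1, 6, 5, 4, 3
d = rank(density) − rank(species): 0, 0, 0, -2, -2, 1, 3; Σd² = 18
ρ = 1 − 6Σd² / [n(n²−1)] = 1 − 6×18 / (7×48) = 1 − 108/336 ≈ 0.679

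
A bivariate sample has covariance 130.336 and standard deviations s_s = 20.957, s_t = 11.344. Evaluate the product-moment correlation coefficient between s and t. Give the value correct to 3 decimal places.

r = Cov(s,t) / (s_s · s_t) = 130.336 / (20.957 × 11.344)
  = 130.336 / 237.7362 ≈ 0.548

0.548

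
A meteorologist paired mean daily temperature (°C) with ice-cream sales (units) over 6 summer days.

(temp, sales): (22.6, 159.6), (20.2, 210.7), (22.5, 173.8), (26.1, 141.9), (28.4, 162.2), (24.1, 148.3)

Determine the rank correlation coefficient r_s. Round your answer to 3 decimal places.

Rank temp: 3, 1, 2, 5, 6, 4
Rank sales: 3, 6, 5, 1, 4, 2
d = rank(temp) − rank(sales): 0, -5, -3, 4, 2, 2; Σd² = 58
ρ = 1 − 6Σd² / [n(n²−1)] = 1 − 6×58 / (6×35) = 1 − 348/210 ≈ -0.657

-0.657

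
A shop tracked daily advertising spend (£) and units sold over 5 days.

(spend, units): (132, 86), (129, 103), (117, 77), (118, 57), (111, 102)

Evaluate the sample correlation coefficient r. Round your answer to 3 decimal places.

0.150

n = 5, Σx = 607, Σy = 425, Σx² = 73999, Σy² = 37587, Σxy = 51696
nΣxy − ΣxΣy = 258480 − 257975 = 505
nΣx² − (Σx)² = 369995 − 368449 = 1546; nΣy² − (Σy)² = 187935 − 180625 = 7310
r = 505 / √(1546 × 7310) = 505 / 3361.7347 ≈ 0.150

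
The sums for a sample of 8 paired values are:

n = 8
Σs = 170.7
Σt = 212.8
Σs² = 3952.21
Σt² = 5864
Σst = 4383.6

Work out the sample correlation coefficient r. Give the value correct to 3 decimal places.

-0.625

r = (nΣst − ΣsΣt) / √[(nΣs² − (Σs)²)(nΣt² − (Σt)²)]
Numerator: 8×4383.6 − 170.7×212.8 = -1256.16
Denominator: √[(31617.68 − 29138.49)(46912 − 45283.84)] = √[2479.19 × 1628.16] = 2009.1088
r = -1256.16 / 2009.1088 ≈ -0.625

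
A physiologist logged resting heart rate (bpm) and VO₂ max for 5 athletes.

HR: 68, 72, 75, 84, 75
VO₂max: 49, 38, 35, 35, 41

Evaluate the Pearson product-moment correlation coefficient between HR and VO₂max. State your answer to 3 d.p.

n = 5, Σx = 374, Σy = 198, Σx² = 28114, Σy² = 7976, Σxy = 14708
nΣxy − ΣxΣy = 73540 − 74052 = -512
nΣx² − (Σx)² = 140570 − 139876 = 694; nΣy² − (Σy)² = 39880 − 39204 = 676
r = -512 / √(694 × 676) = -512 / 684.9409 ≈ -0.748

-0.748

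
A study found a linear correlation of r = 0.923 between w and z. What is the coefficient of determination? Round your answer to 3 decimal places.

0.852

r² = (0.923)² = 0.852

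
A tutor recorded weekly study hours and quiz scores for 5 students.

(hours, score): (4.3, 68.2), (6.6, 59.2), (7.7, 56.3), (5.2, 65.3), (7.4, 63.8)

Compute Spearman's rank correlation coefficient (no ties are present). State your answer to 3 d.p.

Rank hours: 1, 3, 5, 2, 4
Rank score: 5, 2, 1, 4, 3
d = rank(hours) − rank(score): -4, 1, 4, -2, 1; Σd² = 38
ρ = 1 − 6Σd² / [n(n²−1)] = 1 − 6×38 / (5×24) = 1 − 228/120 ≈ -0.900

-0.900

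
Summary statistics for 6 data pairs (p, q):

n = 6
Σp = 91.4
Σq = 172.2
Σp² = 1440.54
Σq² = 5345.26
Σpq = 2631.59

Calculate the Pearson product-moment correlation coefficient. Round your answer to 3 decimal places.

0.060

r = (nΣpq − ΣpΣq) / √[(nΣp² − (Σp)²)(nΣq² − (Σq)²)]
Numerator: 6×2631.59 − 91.4×172.2 = 50.46
Denominator: √[(8643.24 − 8353.96)(32071.56 − 29652.84)] = √[289.28 × 2418.72] = 836.4731
r = 50.46 / 836.4731 ≈ 0.060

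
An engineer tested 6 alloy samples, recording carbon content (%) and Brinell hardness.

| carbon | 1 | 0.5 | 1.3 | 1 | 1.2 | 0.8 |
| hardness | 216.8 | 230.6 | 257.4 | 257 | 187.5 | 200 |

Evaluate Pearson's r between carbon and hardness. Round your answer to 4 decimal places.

n = 6, Σx = 5.8, Σy = 1349.3, Σx² = 6.02, Σy² = 307638.61, Σxy = 1308.72
nΣxy − ΣxΣy = 7852.32 − 7825.94 = 26.38
nΣx² − (Σx)² = 36.12 − 33.64 = 2.48; nΣy² − (Σy)² = 1845831.66 − 1820610.49 = 25221.17
r = 26.38 / √(2.48 × 25221.17) = 26.38 / 250.0970 ≈ 0.1055

0.1055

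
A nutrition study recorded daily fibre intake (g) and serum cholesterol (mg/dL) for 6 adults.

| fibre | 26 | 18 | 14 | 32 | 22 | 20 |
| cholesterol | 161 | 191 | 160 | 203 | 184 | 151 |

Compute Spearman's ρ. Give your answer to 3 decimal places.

Rank fibre: 5, 2, 1, 6, 4, 3
Rank cholesterol: 3, 5, 2, 6, 4, 1
d = rank(fibre) − rank(cholesterol): 2, -3, -1, 0, 0, 2; Σd² = 18
ρ = 1 − 6Σd² / [n(n²−1)] = 1 − 6×18 / (6×35) = 1 − 108/210 ≈ 0.486

0.486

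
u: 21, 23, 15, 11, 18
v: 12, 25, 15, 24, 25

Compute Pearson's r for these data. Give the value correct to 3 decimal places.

-0.098

n = 5, Σu = 88, Σv = 101, Σu² = 1640, Σv² = 2195, Σuv = 1766
nΣuv − ΣuΣv = 8830 − 8888 = -58
nΣu² − (Σu)² = 8200 − 7744 = 456; nΣv² − (Σv)² = 10975 − 10201 = 774
r = -58 / √(456 × 774) = -58 / 594.0909 ≈ -0.098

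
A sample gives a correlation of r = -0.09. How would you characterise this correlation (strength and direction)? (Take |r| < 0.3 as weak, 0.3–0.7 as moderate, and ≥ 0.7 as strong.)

r = -0.09 < 0 so the relationship is negative.
|r| = 0.09, which falls in the weak range.

weak negative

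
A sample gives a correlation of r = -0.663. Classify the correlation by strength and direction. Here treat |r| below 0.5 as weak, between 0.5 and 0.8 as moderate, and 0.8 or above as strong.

r = -0.663 < 0 so the relationship is negative.
|r| = 0.663, which falls in the moderate range.

moderate negative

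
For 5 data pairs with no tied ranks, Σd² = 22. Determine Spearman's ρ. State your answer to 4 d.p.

-0.1000

ρ = 1 − 6Σd² / [n(n²−1)] = 1 − 6×22 / (5×24)
  = 1 − 132/120 = 1 − 1.10000 ≈ -0.1000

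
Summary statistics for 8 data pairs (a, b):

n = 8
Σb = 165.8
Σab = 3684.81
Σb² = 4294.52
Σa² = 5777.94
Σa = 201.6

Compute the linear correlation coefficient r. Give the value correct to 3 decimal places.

r = (nΣab − ΣaΣb) / √[(nΣa² − (Σa)²)(nΣb² − (Σb)²)]
Numerator: 8×3684.81 − 201.6×165.8 = -3946.8
Denominator: √[(46223.52 − 40642.56)(34356.16 − 27489.64)] = √[5580.96 × 6866.52] = 6190.4583
r = -3946.8 / 6190.4583 ≈ -0.638

-0.638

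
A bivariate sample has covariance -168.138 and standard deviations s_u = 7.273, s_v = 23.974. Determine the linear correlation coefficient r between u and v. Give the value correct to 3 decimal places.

r = Cov(u,v) / (s_u · s_v) = -168.138 / (7.273 × 23.974)
  = -168.138 / 174.3629 ≈ -0.964

-0.964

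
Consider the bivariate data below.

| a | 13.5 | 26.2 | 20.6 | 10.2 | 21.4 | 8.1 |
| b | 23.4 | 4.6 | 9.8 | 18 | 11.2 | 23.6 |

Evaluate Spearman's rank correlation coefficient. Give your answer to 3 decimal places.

-0.886

Rank a: 3, 6, 4, 2, 5, 1
Rank b: 5, 1, 2, 4, 3, 6
d = rank(a) − rank(b): -2, 5, 2, -2, 2, -5; Σd² = 66
ρ = 1 − 6Σd² / [n(n²−1)] = 1 − 6×66 / (6×35) = 1 − 396/210 ≈ -0.886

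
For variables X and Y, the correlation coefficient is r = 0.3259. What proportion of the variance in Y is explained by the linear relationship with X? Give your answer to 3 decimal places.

r² = (0.3259)² = 0.106

0.106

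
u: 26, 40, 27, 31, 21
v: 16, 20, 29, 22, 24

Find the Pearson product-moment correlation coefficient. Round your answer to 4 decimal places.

-0.2483

n = 5, Σu = 145, Σv = 111, Σu² = 4407, Σv² = 2557, Σuv = 3185
nΣuv − ΣuΣv = 15925 − 16095 = -170
nΣu² − (Σu)² = 22035 − 21025 = 1010; nΣv² − (Σv)² = 12785 − 12321 = 464
r = -170 / √(1010 × 464) = -170 / 684.5729 ≈ -0.2483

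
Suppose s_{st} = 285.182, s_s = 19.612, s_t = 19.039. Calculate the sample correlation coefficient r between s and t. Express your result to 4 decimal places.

r = Cov(s,t) / (s_s · s_t) = 285.182 / (19.612 × 19.039)
  = 285.182 / 373.3929 ≈ 0.7638

0.7638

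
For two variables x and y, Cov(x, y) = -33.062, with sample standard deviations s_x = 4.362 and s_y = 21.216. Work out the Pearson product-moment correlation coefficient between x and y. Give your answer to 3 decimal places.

r = Cov(x,y) / (s_x · s_y) = -33.062 / (4.362 × 21.216)
  = -33.062 / 92.5442 ≈ -0.357

-0.357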